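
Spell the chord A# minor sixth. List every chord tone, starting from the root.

A# minor sixth is a minor sixth built on A-sharp.
Root: A-sharp
Minor 3rd (3rd): C-sharp
Perfect 5th (5th): E-sharp
Major 6th (6th): F-double-sharp

A-sharp, C-sharp, E-sharp, F-double-sharp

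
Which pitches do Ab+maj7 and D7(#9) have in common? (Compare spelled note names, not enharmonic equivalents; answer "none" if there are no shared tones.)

Ab+maj7: Ab C E G
D7(#9): D F# A C E#
Common to both → C.

C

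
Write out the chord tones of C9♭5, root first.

Root C, quality dominant ninth flat five:
C — root
E — major 3rd
G♭ — diminished 5th
B♭ — minor 7th
D — major 9th

C – E – G♭ – B♭ – D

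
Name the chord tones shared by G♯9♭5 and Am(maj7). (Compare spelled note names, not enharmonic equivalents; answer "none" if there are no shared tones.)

G♯9♭5 = G#, B#, D, F#, A#.
Am(maj7) = A, C, E, G#.
Shared: G#.

G#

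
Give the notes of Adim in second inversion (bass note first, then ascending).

Eb  A  C

Adim = A–C–Eb; second inversion → fifth (Eb) lowest.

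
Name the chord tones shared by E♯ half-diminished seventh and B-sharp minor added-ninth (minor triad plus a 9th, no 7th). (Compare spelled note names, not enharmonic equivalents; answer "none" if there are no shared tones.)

D-sharp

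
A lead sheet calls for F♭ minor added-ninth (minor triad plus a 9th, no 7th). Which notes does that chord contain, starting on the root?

F-flat  A-double-flat  C-flat  G-flat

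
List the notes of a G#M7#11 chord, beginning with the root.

G#  B#  D#  F##  C##

G#M7#11: major seventh sharp eleven on G#.
Root: G#
Major 3rd (3rd): B#
Perfect 5th (5th): D#
Major 7th (7th): F##
Augmented 11th (11th): C##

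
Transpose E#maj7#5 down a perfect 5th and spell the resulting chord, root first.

A♯, C𝄪, E𝄪, G𝄪

E♯ down a perfect 5th → A♯. New chord: A♯ augmented major seventh.
A♯ — root
C𝄪 — major 3rd
E𝄪 — augmented 5th
G𝄪 — major 7th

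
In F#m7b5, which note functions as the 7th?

Root of F#m7b5 = F#. The 7th is a minor 7th: F# up a minor 7th → E.

E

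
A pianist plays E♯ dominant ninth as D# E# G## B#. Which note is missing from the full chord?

F##

The full E♯ dominant ninth chord is E#, G##, B#, D#, F##.
Comparing with the voicing, the major 9th (9th) — F## — is absent.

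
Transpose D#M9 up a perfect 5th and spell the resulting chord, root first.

A♯ – C𝄪 – E♯ – G𝄪 – B♯

D♯ up a perfect 5th → A♯. New chord: A♯ major ninth.
Root: A♯
Major 3rd (3rd): C𝄪
Perfect 5th (5th): E♯
Major 7th (7th): G𝄪
Major 9th (9th): B♯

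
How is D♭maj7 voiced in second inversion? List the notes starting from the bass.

Ab, C, Db, F

D♭maj7 = Db–F–Ab–C; second inversion → fifth (Ab) lowest.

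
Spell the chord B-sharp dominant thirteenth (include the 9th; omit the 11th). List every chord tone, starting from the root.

Root B-sharp, quality dominant thirteenth:
Root: B-sharp
Major 3rd (3rd): D-double-sharp
Perfect 5th (5th): F-double-sharp
Minor 7th (7th): A-sharp
Major 9th (9th): C-double-sharp
Major 13th (13th): G-double-sharp

B-sharp D-double-sharp F-double-sharp A-sharp C-double-sharp G-double-sharp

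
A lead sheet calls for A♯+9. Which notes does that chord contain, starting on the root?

A♯  C𝄪  E𝄪  G♯  B♯

Root A♯, quality dominant ninth sharp five:
Root: A♯
Major 3rd (3rd): C𝄪
Augmented 5th (5th): E𝄪
Minor 7th (7th): G♯
Major 9th (9th): B♯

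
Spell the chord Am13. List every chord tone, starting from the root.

Root A, quality minor thirteenth:
- root: A
- minor 3rd: C
- perfect 5th: E
- minor 7th: G
- major 9th: B
- perfect 11th: D
- major 13th: F♯

A, C, E, G, B, D, F♯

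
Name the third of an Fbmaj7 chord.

A♭

Fbmaj7 is built on F♭; its 3rd is a major 3rd above the root.
A third above F uses the letter A, and the major 3rd above F♭ is A♭.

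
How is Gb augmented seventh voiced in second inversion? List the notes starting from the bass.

D F-flat G-flat B-flat

Gb augmented seventh = G-flat–B-flat–D–F-flat; second inversion → fifth (D) lowest.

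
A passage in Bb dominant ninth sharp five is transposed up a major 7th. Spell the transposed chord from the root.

A C-sharp E-sharp G B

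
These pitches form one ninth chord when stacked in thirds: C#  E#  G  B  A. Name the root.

Arranged so that each adjacent pair is a third by letter name: A – C# – E# – G – B.
The bottom of that stack, A, is the root (this is A dominant ninth sharp five).

A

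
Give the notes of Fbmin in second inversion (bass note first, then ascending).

C♭  F♭  A𝄫

In root position, Fbmin is F♭–A𝄫–C♭.
Second inversion puts the fifth (C♭) in the bass.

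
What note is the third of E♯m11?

G#

E♯m11 is built on E#; its 3rd is a minor 3rd above the root.
A third above E uses the letter G, and the minor 3rd above E# is G#.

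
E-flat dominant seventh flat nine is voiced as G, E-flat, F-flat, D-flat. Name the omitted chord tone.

B-flat

The full E-flat dominant seventh flat nine chord is E-flat, G, B-flat, D-flat, F-flat.
Comparing with the voicing, the perfect 5th (5th) — B-flat — is absent.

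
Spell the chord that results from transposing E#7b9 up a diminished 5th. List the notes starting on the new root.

A diminished 5th up from E# is B, so the new chord is B dominant seventh flat nine.
Root: B
Major 3rd (3rd): D#
Perfect 5th (5th): F#
Minor 7th (7th): A
Minor 9th (9th): C

B, D#, F#, A, C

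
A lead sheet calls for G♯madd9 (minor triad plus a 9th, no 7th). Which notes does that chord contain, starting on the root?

G# – B – D# – A#

Root G#, quality minor added-ninth:
root → G#
3rd (minor 3rd) → B
5th (perfect 5th) → D#
9th (major 9th) → A#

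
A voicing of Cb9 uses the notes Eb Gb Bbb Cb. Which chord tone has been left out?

Db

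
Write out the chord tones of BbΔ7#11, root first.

Root B♭, quality major seventh sharp eleven:
B♭ — root
D — major 3rd
F — perfect 5th
A — major 7th
E — augmented 11th

B♭, D, F, A, E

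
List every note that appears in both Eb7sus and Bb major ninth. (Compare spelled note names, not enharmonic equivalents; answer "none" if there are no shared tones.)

Bb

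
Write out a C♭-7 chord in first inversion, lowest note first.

C♭-7 = Cb–Ebb–Gb–Bbb; first inversion → third (Ebb) lowest.

Ebb, Gb, Bbb, Cb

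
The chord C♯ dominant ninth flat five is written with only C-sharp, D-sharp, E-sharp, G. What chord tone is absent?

C♯ dominant ninth flat five = C-sharp, E-sharp, G, B, D-sharp. The voicing lacks the 7th (minor 7th), B.

B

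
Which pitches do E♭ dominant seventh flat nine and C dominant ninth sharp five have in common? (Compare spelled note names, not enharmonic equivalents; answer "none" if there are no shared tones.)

E♭ dominant seventh flat nine: E-flat G B-flat D-flat F-flat
C dominant ninth sharp five: C E G-sharp B-flat D
Common to both → B-flat.

B-flat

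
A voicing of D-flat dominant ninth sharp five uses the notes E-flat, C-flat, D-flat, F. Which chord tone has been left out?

The full D-flat dominant ninth sharp five chord is D-flat, F, A, C-flat, E-flat.
Comparing with the voicing, the augmented 5th (5th) — A — is absent.

A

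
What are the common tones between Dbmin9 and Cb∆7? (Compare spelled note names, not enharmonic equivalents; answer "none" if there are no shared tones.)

Cb, Eb

Dbmin9: Db Fb Ab Cb Eb
Cb∆7: Cb Eb Gb Bb
Common to both → Cb, Eb.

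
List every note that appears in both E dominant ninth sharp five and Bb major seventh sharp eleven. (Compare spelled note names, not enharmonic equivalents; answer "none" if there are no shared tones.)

E, D

E dominant ninth sharp five = E, G-sharp, B-sharp, D, F-sharp.
Bb major seventh sharp eleven = B-flat, D, F, A, E.
Shared: E, D.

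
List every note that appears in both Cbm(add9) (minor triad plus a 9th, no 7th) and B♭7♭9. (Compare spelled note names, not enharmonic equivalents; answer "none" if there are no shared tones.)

Cbm(add9) = C♭, E𝄫, G♭, D♭.
B♭7♭9 = B♭, D, F, A♭, C♭.
Shared: C♭.

C♭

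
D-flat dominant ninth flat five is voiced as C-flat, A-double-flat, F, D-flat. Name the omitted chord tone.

The full D-flat dominant ninth flat five chord is D-flat, F, A-double-flat, C-flat, E-flat.
Comparing with the voicing, the major 9th (9th) — E-flat — is absent.

E-flat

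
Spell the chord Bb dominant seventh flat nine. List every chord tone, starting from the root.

Bb dominant seventh flat nine is a dominant seventh flat nine built on B-flat.
B-flat — root
D — major 3rd
F — perfect 5th
A-flat — minor 7th
C-flat — minor 9th

B-flat – D – F – A-flat – C-flat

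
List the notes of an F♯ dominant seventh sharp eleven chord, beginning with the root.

F# – A# – C# – E – B#

Root F#, quality dominant seventh sharp eleven:
- root: F#
- major 3rd: A#
- perfect 5th: C#
- minor 7th: E
- augmented 11th: B#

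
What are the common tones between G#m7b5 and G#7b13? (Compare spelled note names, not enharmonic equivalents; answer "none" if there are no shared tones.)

G#  F#

G#m7b5: G# B D F#
G#7b13: G# B# D# F# E
Common to both → G#, F#.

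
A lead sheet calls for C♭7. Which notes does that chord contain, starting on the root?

C♭7 is a dominant seventh built on Cb.
- root: Cb
- major 3rd: Eb
- perfect 5th: Gb
- minor 7th: Bbb

Cb, Eb, Gb, Bbb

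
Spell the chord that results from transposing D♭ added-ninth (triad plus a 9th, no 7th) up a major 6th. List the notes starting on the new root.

A major 6th up from Db is Bb, so the new chord is Bb added-ninth.
- root: Bb
- major 3rd: D
- perfect 5th: F
- major 9th: C

Bb  D  F  C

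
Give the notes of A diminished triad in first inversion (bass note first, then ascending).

In root position, A diminished triad is A–C–Eb.
First inversion puts the third (C) in the bass.

C, Eb, A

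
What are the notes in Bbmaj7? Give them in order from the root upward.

B♭  D  F  A

Bbmaj7 is a major seventh built on B♭.
B♭ — root
D — major 3rd
F — perfect 5th
A — major 7th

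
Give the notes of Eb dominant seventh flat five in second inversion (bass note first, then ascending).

B-double-flat – D-flat – E-flat – G

Eb dominant seventh flat five = E-flat–G–B-double-flat–D-flat; second inversion → fifth (B-double-flat) lowest.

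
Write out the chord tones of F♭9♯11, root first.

F♭9♯11 is a dominant ninth sharp eleven built on Fb.
Fb — root
Ab — major 3rd
Cb — perfect 5th
Ebb — minor 7th
Gb — major 9th
Bb — augmented 11th

Fb, Ab, Cb, Ebb, Gb, Bb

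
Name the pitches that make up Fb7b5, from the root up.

Fb7b5: dominant seventh flat five on F♭.
F♭ — root
A♭ — major 3rd
C𝄫 — diminished 5th
E𝄫 — minor 7th

F♭, A♭, C𝄫, E𝄫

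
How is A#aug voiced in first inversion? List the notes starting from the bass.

In root position, A#aug is A#–C##–E##.
First inversion puts the third (C##) in the bass.

C##  E##  A#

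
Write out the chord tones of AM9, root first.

AM9: major ninth on A.
Root: A
Major 3rd (3rd): C#
Perfect 5th (5th): E
Major 7th (7th): G#
Major 9th (9th): B

A, C#, E, G#, B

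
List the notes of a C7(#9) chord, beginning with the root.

Root C, quality dominant seventh sharp nine:
- root: C
- major 3rd: E
- perfect 5th: G
- minor 7th: Bb
- augmented 9th: D#

C  E  G  Bb  D#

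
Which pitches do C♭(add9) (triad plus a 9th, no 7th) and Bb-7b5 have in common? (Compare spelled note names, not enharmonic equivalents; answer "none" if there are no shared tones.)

Db

C♭(add9) = Cb, Eb, Gb, Db.
Bb-7b5 = Bb, Db, Fb, Ab.
Shared: Db.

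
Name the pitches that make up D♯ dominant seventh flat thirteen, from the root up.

D-sharp, F-double-sharp, A-sharp, C-sharp, B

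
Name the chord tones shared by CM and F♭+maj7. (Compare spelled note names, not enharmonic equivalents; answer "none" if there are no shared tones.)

CM: C E G
F♭+maj7: Fb Ab C Eb
Common to both → C.

C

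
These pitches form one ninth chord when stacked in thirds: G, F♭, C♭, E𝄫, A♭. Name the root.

F♭

Stacking in thirds gives F♭ – A♭ – C♭ – E𝄫 – G, so F♭ is the root — F♭ dominant seventh sharp nine.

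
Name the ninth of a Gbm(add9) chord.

Ab

Root of Gbm(add9) = Gb. The 9th is a major 9th: Gb up a major 9th → Ab.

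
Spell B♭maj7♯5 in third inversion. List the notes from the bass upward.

In root position, B♭maj7♯5 is Bb–D–F#–A.
Third inversion puts the seventh (A) in the bass.

A – Bb – D – F#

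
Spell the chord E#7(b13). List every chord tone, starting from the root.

E#7(b13) is a dominant seventh flat thirteen built on E#.
- root: E#
- major 3rd: G##
- perfect 5th: B#
- minor 7th: D#
- minor 13th: C#

E# – G## – B# – D# – C#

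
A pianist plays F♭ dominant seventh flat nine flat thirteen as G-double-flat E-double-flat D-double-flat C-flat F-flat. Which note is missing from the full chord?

A-flat

The full F♭ dominant seventh flat nine flat thirteen chord is F-flat, A-flat, C-flat, E-double-flat, G-double-flat, D-double-flat.
Comparing with the voicing, the major 3rd (3rd) — A-flat — is absent.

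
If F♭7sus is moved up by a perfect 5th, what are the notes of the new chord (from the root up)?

Cb, Fb, Gb, Bbb

Transposed root: Fb → Cb (perfect 5th up). So we spell Cb dominant seventh suspended fourth:
Cb — root
Fb — perfect 4th
Gb — perfect 5th
Bbb — minor 7th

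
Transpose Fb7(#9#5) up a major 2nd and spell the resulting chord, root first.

Gb, Bb, D, Fb, A

A major 2nd up from Fb is Gb, so the new chord is Gb dominant seventh sharp nine sharp five.
Gb — root
Bb — major 3rd
D — augmented 5th
Fb — minor 7th
A — augmented 9th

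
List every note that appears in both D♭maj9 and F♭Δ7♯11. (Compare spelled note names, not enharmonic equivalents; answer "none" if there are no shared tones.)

Ab Eb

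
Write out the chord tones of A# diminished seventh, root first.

A-sharp, C-sharp, E, G

Root A-sharp, quality diminished seventh:
Root: A-sharp
Minor 3rd (3rd): C-sharp
Diminished 5th (5th): E
Diminished 7th (7th): G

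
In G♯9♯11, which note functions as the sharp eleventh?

C##

Root of G♯9♯11 = G#. The 11th is an augmented 11th: G# up an augmented 11th → C##.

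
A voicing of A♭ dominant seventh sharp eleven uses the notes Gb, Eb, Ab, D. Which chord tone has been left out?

The full A♭ dominant seventh sharp eleven chord is Ab, C, Eb, Gb, D.
Comparing with the voicing, the major 3rd (3rd) — C — is absent.

C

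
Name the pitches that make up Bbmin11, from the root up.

Bb, Db, F, Ab, C, Eb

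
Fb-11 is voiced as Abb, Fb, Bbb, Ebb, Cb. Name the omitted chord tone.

The full Fb-11 chord is Fb, Abb, Cb, Ebb, Gb, Bbb.
Comparing with the voicing, the major 9th (9th) — Gb — is absent.

Gb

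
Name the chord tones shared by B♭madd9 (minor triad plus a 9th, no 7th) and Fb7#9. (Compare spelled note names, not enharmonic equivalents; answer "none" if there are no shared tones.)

B♭madd9 = B♭, D♭, F, C.
Fb7#9 = F♭, A♭, C♭, E𝄫, G.
Shared: none.

none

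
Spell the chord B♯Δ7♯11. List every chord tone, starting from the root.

B♯  D𝄪  F𝄪  A𝄪  E𝄪

B♯Δ7♯11 is a major seventh sharp eleven built on B♯.
B♯ — root
D𝄪 — major 3rd
F𝄪 — perfect 5th
A𝄪 — major 7th
E𝄪 — augmented 11th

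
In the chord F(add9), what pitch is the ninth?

G

F(add9) is built on F; its 9th is a major 9th above the root.
A second above F uses the letter G, and the major 9th above F is G.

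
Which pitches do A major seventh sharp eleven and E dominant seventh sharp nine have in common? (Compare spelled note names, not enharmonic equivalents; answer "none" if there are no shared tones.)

A major seventh sharp eleven: A C# E G# D#
E dominant seventh sharp nine: E G# B D F##
Common to both → E, G#.

E, G#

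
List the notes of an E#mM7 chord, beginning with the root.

E# – G# – B# – D##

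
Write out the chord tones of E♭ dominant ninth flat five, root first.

Root Eb, quality dominant ninth flat five:
- root: Eb
- major 3rd: G
- diminished 5th: Bbb
- minor 7th: Db
- major 9th: F

Eb, G, Bbb, Db, F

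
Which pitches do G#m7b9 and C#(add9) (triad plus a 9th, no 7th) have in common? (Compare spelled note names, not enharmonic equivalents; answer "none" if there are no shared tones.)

G♯, D♯

G#m7b9 = G♯, B, D♯, F♯, A.
C#(add9) = C♯, E♯, G♯, D♯.
Shared: G♯, D♯.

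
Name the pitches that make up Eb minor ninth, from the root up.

Eb minor ninth is a minor ninth built on E♭.
Root: E♭
Minor 3rd (3rd): G♭
Perfect 5th (5th): B♭
Minor 7th (7th): D♭
Major 9th (9th): F

E♭  G♭  B♭  D♭  F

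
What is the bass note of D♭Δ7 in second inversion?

A♭

D♭Δ7 in root position is D♭–F–A♭–C.
Second inversion places the fifth in the bass, which is A♭.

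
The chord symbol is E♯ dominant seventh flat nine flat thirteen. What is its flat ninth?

E♯ dominant seventh flat nine flat thirteen is built on E-sharp; its 9th is a minor 9th above the root.
A second above E uses the letter F, and the minor 9th above E-sharp is F-sharp.

F-sharp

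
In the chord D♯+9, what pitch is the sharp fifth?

A##

Root of D♯+9 = D#. The 5th is an augmented 5th: D# up an augmented 5th → A##.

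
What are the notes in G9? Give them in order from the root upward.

Root G, quality dominant ninth:
root → G
3rd (major 3rd) → B
5th (perfect 5th) → D
7th (minor 7th) → F
9th (major 9th) → A

G B D F A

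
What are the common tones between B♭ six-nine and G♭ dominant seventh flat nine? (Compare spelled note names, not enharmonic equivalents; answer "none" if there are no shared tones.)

B♭ six-nine: Bb D F G C
G♭ dominant seventh flat nine: Gb Bb Db Fb Abb
Common to both → Bb.

Bb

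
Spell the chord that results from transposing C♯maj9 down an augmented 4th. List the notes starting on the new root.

Transposed root: C# → G (augmented 4th down). So we spell G major ninth:
Root: G
Major 3rd (3rd): B
Perfect 5th (5th): D
Major 7th (7th): F#
Major 9th (9th): A

G – B – D – F# – A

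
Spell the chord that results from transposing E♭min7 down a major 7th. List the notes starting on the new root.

Fb Abb Cb Ebb

Transposed root: Eb → Fb (major 7th down). So we spell Fb minor seventh:
root → Fb
3rd (minor 3rd) → Abb
5th (perfect 5th) → Cb
7th (minor 7th) → Ebb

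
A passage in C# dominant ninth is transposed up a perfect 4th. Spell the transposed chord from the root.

F#  A#  C#  E  G#

A perfect 4th up from C# is F#, so the new chord is F# dominant ninth.
- root: F#
- major 3rd: A#
- perfect 5th: C#
- minor 7th: E
- major 9th: G#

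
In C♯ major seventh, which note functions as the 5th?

G#

C♯ major seventh is built on C#; its 5th is a perfect 5th above the root.
A fifth above C uses the letter G, and the perfect 5th above C# is G#.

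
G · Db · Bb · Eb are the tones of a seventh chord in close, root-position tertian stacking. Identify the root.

Stacking in thirds gives Eb – G – Bb – Db, so Eb is the root — Eb dominant seventh.

Eb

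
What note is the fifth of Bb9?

F

Bb9 is built on Bb; its 5th is a perfect 5th above the root.
A fifth above B uses the letter F, and the perfect 5th above Bb is F.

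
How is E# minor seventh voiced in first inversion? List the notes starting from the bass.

In root position, E# minor seventh is E-sharp–G-sharp–B-sharp–D-sharp.
First inversion puts the third (G-sharp) in the bass.

G-sharp – B-sharp – D-sharp – E-sharp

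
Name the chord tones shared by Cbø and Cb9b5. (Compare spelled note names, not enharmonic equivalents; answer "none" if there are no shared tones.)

Cbø: Cb Ebb Gbb Bbb
Cb9b5: Cb Eb Gbb Bbb Db
Common to both → Cb, Gbb, Bbb.

Cb  Gbb  Bbb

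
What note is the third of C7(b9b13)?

E

C7(b9b13) is built on C; its 3rd is a major 3rd above the root.
A third above C uses the letter E, and the major 3rd above C is E.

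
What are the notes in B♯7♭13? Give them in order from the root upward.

B#  D##  F##  A#  G#

B♯7♭13: dominant seventh flat thirteen on B#.
root → B#
3rd (major 3rd) → D##
5th (perfect 5th) → F##
7th (minor 7th) → A#
13th (minor 13th) → G#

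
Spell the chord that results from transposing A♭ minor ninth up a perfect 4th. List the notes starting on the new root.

Ab up a perfect 4th → Db. New chord: Db minor ninth.
- root: Db
- minor 3rd: Fb
- perfect 5th: Ab
- minor 7th: Cb
- major 9th: Eb

Db, Fb, Ab, Cb, Eb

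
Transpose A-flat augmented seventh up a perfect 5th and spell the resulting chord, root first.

E-flat  G  B  D-flat

Transposed root: A-flat → E-flat (perfect 5th up). So we spell E-flat augmented seventh:
Root: E-flat
Major 3rd (3rd): G
Augmented 5th (5th): B
Minor 7th (7th): D-flat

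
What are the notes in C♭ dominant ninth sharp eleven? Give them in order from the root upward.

C♭ dominant ninth sharp eleven: dominant ninth sharp eleven on C♭.
root → C♭
3rd (major 3rd) → E♭
5th (perfect 5th) → G♭
7th (minor 7th) → B𝄫
9th (major 9th) → D♭
11th (augmented 11th) → F

C♭, E♭, G♭, B𝄫, D♭, F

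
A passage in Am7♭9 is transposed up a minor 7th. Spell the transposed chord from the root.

G, Bb, D, F, Ab

A up a minor 7th → G. New chord: G minor seventh flat nine.
G — root
Bb — minor 3rd
D — perfect 5th
F — minor 7th
Ab — minor 9th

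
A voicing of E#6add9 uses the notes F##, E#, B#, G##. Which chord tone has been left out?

E#6add9 = E#, G##, B#, C##, F##. The voicing lacks the 6th (major 6th), C##.

C##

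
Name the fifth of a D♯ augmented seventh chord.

D♯ augmented seventh is built on D-sharp; its 5th is an augmented 5th above the root.
A fifth above D uses the letter A, and the augmented 5th above D-sharp is A-double-sharp.

A-double-sharp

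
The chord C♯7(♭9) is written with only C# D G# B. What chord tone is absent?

The full C♯7(♭9) chord is C#, E#, G#, B, D.
Comparing with the voicing, the major 3rd (3rd) — E# — is absent.

E#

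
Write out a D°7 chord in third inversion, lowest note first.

D°7 = D–F–Ab–Cb; third inversion → seventh (Cb) lowest.

Cb, D, F, Ab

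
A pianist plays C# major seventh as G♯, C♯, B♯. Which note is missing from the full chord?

C# major seventh = C♯, E♯, G♯, B♯. The voicing lacks the 3rd (major 3rd), E♯.

E♯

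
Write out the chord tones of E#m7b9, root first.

E♯ G♯ B♯ D♯ F♯

E#m7b9: minor seventh flat nine on E♯.
E♯ — root
G♯ — minor 3rd
B♯ — perfect 5th
D♯ — minor 7th
F♯ — minor 9th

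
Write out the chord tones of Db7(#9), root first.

D♭, F, A♭, C♭, E

Db7(#9): dominant seventh sharp nine on D♭.
root → D♭
3rd (major 3rd) → F
5th (perfect 5th) → A♭
7th (minor 7th) → C♭
9th (augmented 9th) → E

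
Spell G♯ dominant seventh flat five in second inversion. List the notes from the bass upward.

In root position, G♯ dominant seventh flat five is G-sharp–B-sharp–D–F-sharp.
Second inversion puts the fifth (D) in the bass.

D F-sharp G-sharp B-sharp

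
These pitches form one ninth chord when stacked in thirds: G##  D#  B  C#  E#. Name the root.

C#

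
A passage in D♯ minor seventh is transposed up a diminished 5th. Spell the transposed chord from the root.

A C E G

Transposed root: D# → A (diminished 5th up). So we spell A minor seventh:
root → A
3rd (minor 3rd) → C
5th (perfect 5th) → E
7th (minor 7th) → G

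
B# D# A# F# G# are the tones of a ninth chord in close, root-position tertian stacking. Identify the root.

G#

Stacking in thirds gives G# – B# – D# – F# – A#, so G# is the root — G# dominant ninth.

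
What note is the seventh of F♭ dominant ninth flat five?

E-double-flat

Root of F♭ dominant ninth flat five = F-flat. The 7th is a minor 7th: F-flat up a minor 7th → E-double-flat.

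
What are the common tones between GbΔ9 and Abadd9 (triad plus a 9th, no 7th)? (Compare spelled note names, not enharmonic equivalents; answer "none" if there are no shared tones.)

GbΔ9 = G♭, B♭, D♭, F, A♭.
Abadd9 = A♭, C, E♭, B♭.
Shared: B♭, A♭.

B♭  A♭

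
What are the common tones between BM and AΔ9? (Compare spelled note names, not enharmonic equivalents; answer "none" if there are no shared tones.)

B

BM = B, D♯, F♯.
AΔ9 = A, C♯, E, G♯, B.
Shared: B.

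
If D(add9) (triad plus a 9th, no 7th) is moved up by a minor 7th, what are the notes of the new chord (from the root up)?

Transposed root: D → C (minor 7th up). So we spell C added-ninth:
C — root
E — major 3rd
G — perfect 5th
D — major 9th

C E G D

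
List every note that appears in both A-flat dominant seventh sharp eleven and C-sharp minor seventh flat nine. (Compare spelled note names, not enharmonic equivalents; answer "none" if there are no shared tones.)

D

A-flat dominant seventh sharp eleven: A-flat C E-flat G-flat D
C-sharp minor seventh flat nine: C-sharp E G-sharp B D
Common to both → D.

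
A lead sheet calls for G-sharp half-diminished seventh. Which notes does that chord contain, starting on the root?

G#, B, D, F#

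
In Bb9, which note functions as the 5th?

F

Bb9 is built on Bb; its 5th is a perfect 5th above the root.
A fifth above B uses the letter F, and the perfect 5th above Bb is F.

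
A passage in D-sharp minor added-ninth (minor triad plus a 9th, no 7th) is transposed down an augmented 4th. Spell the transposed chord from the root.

D-sharp down an augmented 4th → A. New chord: A minor added-ninth.
- root: A
- minor 3rd: C
- perfect 5th: E
- major 9th: B

A C E B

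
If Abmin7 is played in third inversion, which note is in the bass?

Gb

Abmin7 in root position is Ab–Cb–Eb–Gb.
Third inversion places the seventh in the bass, which is Gb.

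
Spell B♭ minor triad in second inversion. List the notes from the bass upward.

B♭ minor triad = B♭–D♭–F; second inversion → fifth (F) lowest.

F, B♭, D♭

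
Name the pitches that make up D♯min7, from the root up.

Root D#, quality minor seventh:
root → D#
3rd (minor 3rd) → F#
5th (perfect 5th) → A#
7th (minor 7th) → C#

D#  F#  A#  C#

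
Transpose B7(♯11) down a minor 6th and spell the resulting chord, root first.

D# – F## – A# – C# – G##

A minor 6th down from B is D#, so the new chord is D# dominant seventh sharp eleven.
Root: D#
Major 3rd (3rd): F##
Perfect 5th (5th): A#
Minor 7th (7th): C#
Augmented 11th (11th): G##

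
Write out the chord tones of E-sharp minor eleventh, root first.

E#, G#, B#, D#, F##, A#

E-sharp minor eleventh is a minor eleventh built on E#.
E# — root
G# — minor 3rd
B# — perfect 5th
D# — minor 7th
F## — major 9th
A# — perfect 11th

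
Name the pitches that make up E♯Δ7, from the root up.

E♯Δ7: major seventh on E♯.
E♯ — root
G𝄪 — major 3rd
B♯ — perfect 5th
D𝄪 — major 7th

E♯ – G𝄪 – B♯ – D𝄪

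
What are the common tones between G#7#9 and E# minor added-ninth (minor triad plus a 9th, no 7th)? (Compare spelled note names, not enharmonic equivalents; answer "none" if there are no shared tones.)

G#7#9 = G#, B#, D#, F#, A##.
E# minor added-ninth = E#, G#, B#, F##.
Shared: G#, B#.

G#, B#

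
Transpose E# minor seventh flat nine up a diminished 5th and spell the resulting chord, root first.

A diminished 5th up from E♯ is B, so the new chord is B minor seventh flat nine.
B — root
D — minor 3rd
F♯ — perfect 5th
A — minor 7th
C — minor 9th

B, D, F♯, A, C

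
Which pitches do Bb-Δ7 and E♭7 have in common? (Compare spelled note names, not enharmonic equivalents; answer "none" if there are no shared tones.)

Bb-Δ7: B♭ D♭ F A
E♭7: E♭ G B♭ D♭
Common to both → B♭, D♭.

B♭, D♭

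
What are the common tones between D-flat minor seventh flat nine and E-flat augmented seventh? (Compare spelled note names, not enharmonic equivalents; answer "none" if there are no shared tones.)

D-flat

D-flat minor seventh flat nine: D-flat F-flat A-flat C-flat E-double-flat
E-flat augmented seventh: E-flat G B D-flat
Common to both → D-flat.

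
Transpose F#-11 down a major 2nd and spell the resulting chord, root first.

Transposed root: F♯ → E (major 2nd down). So we spell E minor eleventh:
root → E
3rd (minor 3rd) → G
5th (perfect 5th) → B
7th (minor 7th) → D
9th (major 9th) → F♯
11th (perfect 11th) → A

E – G – B – D – F♯ – A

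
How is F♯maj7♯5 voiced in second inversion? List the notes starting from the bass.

C##, E#, F#, A#

F♯maj7♯5 = F#–A#–C##–E#; second inversion → fifth (C##) lowest.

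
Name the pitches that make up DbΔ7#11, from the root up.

DbΔ7#11: major seventh sharp eleven on Db.
Root: Db
Major 3rd (3rd): F
Perfect 5th (5th): Ab
Major 7th (7th): C
Augmented 11th (11th): G

Db, F, Ab, C, G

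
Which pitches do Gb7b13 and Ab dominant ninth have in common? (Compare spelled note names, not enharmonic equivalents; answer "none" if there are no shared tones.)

Gb  Bb

Gb7b13: Gb Bb Db Fb Ebb
Ab dominant ninth: Ab C Eb Gb Bb
Common to both → Gb, Bb.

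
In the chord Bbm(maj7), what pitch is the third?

Db

Bbm(maj7) is built on Bb; its 3rd is a minor 3rd above the root.
A third above B uses the letter D, and the minor 3rd above Bb is Db.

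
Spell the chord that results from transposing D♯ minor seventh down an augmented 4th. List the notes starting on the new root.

A C E G

Transposed root: D♯ → A (augmented 4th down). So we spell A minor seventh:
root → A
3rd (minor 3rd) → C
5th (perfect 5th) → E
7th (minor 7th) → G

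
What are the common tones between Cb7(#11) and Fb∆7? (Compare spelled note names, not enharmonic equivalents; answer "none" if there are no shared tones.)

Cb, Eb

Cb7(#11): Cb Eb Gb Bbb F
Fb∆7: Fb Ab Cb Eb
Common to both → Cb, Eb.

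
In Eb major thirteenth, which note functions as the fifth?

Eb major thirteenth is built on E-flat; its 5th is a perfect 5th above the root.
A fifth above E uses the letter B, and the perfect 5th above E-flat is B-flat.

B-flat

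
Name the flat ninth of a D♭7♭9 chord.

Ebb

Root of D♭7♭9 = Db. The 9th is a minor 9th: Db up a minor 9th → Ebb.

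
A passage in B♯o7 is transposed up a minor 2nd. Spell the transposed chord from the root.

C#, E, G, Bb

Transposed root: B# → C# (minor 2nd up). So we spell C# diminished seventh:
root → C#
3rd (minor 3rd) → E
5th (diminished 5th) → G
7th (diminished 7th) → Bb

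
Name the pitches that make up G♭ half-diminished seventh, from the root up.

Gb, Bbb, Dbb, Fb

Root Gb, quality half-diminished seventh:
- root: Gb
- minor 3rd: Bbb
- diminished 5th: Dbb
- minor 7th: Fb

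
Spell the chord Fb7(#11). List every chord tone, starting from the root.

Fb – Ab – Cb – Ebb – Bb

Fb7(#11): dominant seventh sharp eleven on Fb.
Fb — root
Ab — major 3rd
Cb — perfect 5th
Ebb — minor 7th
Bb — augmented 11th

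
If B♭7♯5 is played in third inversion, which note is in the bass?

B♭7♯5 in root position is Bb–D–F#–Ab.
Third inversion places the seventh in the bass, which is Ab.

Ab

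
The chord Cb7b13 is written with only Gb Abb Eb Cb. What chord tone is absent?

Cb7b13 = Cb, Eb, Gb, Bbb, Abb. The voicing lacks the 7th (minor 7th), Bbb.

Bbb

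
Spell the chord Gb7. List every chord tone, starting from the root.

Gb7 is a dominant seventh built on Gb.
Root: Gb
Major 3rd (3rd): Bb
Perfect 5th (5th): Db
Minor 7th (7th): Fb

Gb Bb Db Fb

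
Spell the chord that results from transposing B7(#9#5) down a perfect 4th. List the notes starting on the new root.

Transposed root: B → F♯ (perfect 4th down). So we spell F♯ dominant seventh sharp nine sharp five:
root → F♯
3rd (major 3rd) → A♯
5th (augmented 5th) → C𝄪
7th (minor 7th) → E
9th (augmented 9th) → G𝄪

F♯  A♯  C𝄪  E  G𝄪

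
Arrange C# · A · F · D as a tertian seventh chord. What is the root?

D

Stacking in thirds gives D – F – A – C#, so D is the root — D minor-major seventh.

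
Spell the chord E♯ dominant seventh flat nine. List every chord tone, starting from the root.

E-sharp  G-double-sharp  B-sharp  D-sharp  F-sharp

E♯ dominant seventh flat nine: dominant seventh flat nine on E-sharp.
root → E-sharp
3rd (major 3rd) → G-double-sharp
5th (perfect 5th) → B-sharp
7th (minor 7th) → D-sharp
9th (minor 9th) → F-sharp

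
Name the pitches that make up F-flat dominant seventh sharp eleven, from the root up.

F-flat dominant seventh sharp eleven: dominant seventh sharp eleven on F-flat.
- root: F-flat
- major 3rd: A-flat
- perfect 5th: C-flat
- minor 7th: E-double-flat
- augmented 11th: B-flat

F-flat  A-flat  C-flat  E-double-flat  B-flat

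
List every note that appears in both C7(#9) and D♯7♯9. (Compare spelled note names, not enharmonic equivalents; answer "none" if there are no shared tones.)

D#

C7(#9) = C, E, G, Bb, D#.
D♯7♯9 = D#, F##, A#, C#, E##.
Shared: D#.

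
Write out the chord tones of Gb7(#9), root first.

Gb7(#9) is a dominant seventh sharp nine built on G♭.
root → G♭
3rd (major 3rd) → B♭
5th (perfect 5th) → D♭
7th (minor 7th) → F♭
9th (augmented 9th) → A

G♭, B♭, D♭, F♭, A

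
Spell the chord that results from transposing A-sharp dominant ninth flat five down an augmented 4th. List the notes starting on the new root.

A-sharp down an augmented 4th → E. New chord: E dominant ninth flat five.
E — root
G-sharp — major 3rd
B-flat — diminished 5th
D — minor 7th
F-sharp — major 9th

E, G-sharp, B-flat, D, F-sharp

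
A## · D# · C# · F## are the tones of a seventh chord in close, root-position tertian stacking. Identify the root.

Arranged so that each adjacent pair is a third by letter name: D# – F## – A## – C#.
The bottom of that stack, D#, is the root (this is D# augmented seventh).

D#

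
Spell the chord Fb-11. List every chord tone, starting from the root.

Fb-11 is a minor eleventh built on Fb.
Root: Fb
Minor 3rd (3rd): Abb
Perfect 5th (5th): Cb
Minor 7th (7th): Ebb
Major 9th (9th): Gb
Perfect 11th (11th): Bbb

Fb – Abb – Cb – Ebb – Gb – Bbb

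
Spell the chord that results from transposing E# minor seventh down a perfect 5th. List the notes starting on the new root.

A# C# E# G#

Transposed root: E# → A# (perfect 5th down). So we spell A# minor seventh:
root → A#
3rd (minor 3rd) → C#
5th (perfect 5th) → E#
7th (minor 7th) → G#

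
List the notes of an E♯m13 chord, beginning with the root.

E# G# B# D# F## A# C##

Root E#, quality minor thirteenth:
Root: E#
Minor 3rd (3rd): G#
Perfect 5th (5th): B#
Minor 7th (7th): D#
Major 9th (9th): F##
Perfect 11th (11th): A#
Major 13th (13th): C##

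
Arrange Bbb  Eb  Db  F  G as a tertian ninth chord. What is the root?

Stacking in thirds gives Eb – G – Bbb – Db – F, so Eb is the root — Eb dominant ninth flat five.

Eb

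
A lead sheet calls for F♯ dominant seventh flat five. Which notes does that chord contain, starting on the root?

F-sharp, A-sharp, C, E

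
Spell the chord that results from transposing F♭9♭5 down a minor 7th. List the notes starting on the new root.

Transposed root: F♭ → G♭ (minor 7th down). So we spell G♭ dominant ninth flat five:
root → G♭
3rd (major 3rd) → B♭
5th (diminished 5th) → D𝄫
7th (minor 7th) → F♭
9th (major 9th) → A♭

G♭ B♭ D𝄫 F♭ A♭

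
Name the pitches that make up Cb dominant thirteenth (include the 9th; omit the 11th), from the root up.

Cb dominant thirteenth: dominant thirteenth on C-flat.
- root: C-flat
- major 3rd: E-flat
- perfect 5th: G-flat
- minor 7th: B-double-flat
- major 9th: D-flat
- major 13th: A-flat

C-flat, E-flat, G-flat, B-double-flat, D-flat, A-flat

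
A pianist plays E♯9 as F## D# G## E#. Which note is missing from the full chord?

B#

E♯9 = E#, G##, B#, D#, F##. The voicing lacks the 5th (perfect 5th), B#.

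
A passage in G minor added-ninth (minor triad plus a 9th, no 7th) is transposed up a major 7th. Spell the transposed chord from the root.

F-sharp A C-sharp G-sharp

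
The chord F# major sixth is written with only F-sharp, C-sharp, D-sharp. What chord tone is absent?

A-sharp

The full F# major sixth chord is F-sharp, A-sharp, C-sharp, D-sharp.
Comparing with the voicing, the major 3rd (3rd) — A-sharp — is absent.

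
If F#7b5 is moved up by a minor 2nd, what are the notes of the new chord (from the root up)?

G B Db F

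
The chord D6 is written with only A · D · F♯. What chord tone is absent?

B

The full D6 chord is D, F♯, A, B.
Comparing with the voicing, the major 6th (6th) — B — is absent.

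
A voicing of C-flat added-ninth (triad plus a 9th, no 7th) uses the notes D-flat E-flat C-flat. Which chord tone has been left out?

G-flat

C-flat added-ninth = C-flat, E-flat, G-flat, D-flat. The voicing lacks the 5th (perfect 5th), G-flat.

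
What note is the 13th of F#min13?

D#

F#min13 is built on F#; its 13th is a major 13th above the root.
A sixth above F uses the letter D, and the major 13th above F# is D#.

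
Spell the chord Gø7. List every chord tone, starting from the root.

Gø7: half-diminished seventh on G.
G — root
Bb — minor 3rd
Db — diminished 5th
F — minor 7th

G – Bb – Db – F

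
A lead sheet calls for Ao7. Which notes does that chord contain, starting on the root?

A  C  Eb  Gb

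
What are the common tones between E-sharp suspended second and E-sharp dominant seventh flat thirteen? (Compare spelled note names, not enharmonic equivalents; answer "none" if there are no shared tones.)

E-sharp suspended second: E-sharp F-double-sharp B-sharp
E-sharp dominant seventh flat thirteen: E-sharp G-double-sharp B-sharp D-sharp C-sharp
Common to both → E-sharp, B-sharp.

E-sharp B-sharp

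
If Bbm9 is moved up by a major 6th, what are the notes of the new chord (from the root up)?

Bb up a major 6th → G. New chord: G minor ninth.
root → G
3rd (minor 3rd) → Bb
5th (perfect 5th) → D
7th (minor 7th) → F
9th (major 9th) → A

G  Bb  D  F  A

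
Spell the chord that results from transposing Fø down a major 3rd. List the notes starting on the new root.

Db – Fb – Abb – Cb

Transposed root: F → Db (major 3rd down). So we spell Db half-diminished seventh:
Root: Db
Minor 3rd (3rd): Fb
Diminished 5th (5th): Abb
Minor 7th (7th): Cb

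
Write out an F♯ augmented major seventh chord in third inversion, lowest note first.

F♯ augmented major seventh = F#–A#–C##–E#; third inversion → seventh (E#) lowest.

E# F# A# C##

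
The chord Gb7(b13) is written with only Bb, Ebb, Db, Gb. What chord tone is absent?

Fb

The full Gb7(b13) chord is Gb, Bb, Db, Fb, Ebb.
Comparing with the voicing, the minor 7th (7th) — Fb — is absent.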